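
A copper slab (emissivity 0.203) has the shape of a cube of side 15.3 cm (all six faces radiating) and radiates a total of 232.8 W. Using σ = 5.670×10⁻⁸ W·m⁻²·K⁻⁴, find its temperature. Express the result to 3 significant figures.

T ≈ 616 K

Area A = 6s² = 6×(0.153 m)² = 0.140454 m².
P = εσAT⁴ ⇒ T = (P/(εσA))^(1/4) = (232.8/(0.203×5.670×10⁻⁸×0.140454))^(1/4) = 616 K.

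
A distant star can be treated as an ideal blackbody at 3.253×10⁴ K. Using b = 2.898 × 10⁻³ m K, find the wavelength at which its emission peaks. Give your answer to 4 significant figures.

λ_max ≈ 89.09 nm

Wien's displacement law: λ_max = b/T = (2.898×10⁻³ m·K)/(3.253×10⁴ K) = 8.9087×10⁻⁸ m.
That is 89.09 nm, in the ultraviolet range.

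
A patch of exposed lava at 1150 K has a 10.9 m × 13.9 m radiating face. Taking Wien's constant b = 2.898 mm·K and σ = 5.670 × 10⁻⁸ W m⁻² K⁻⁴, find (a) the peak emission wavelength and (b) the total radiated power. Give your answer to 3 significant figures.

(a) λ_max = b/T = 2.898×10⁻³/1150 = 2.520×10⁻⁶ m = 2.52 μm.
Area A = 10.9 × 13.9 = 151.51 m².
(b) P = σAT⁴ = 5.670×10⁻⁸×151.51×(1150)⁴ = 1.50×10⁷ W.

λ_max ≈ 2.52 μm; P ≈ 1.50×10⁷ W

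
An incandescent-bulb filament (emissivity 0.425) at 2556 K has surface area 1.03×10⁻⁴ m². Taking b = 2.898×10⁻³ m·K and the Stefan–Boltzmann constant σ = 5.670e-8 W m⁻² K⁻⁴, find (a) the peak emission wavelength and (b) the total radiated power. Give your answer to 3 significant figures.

λ_max ≈ 1.13 μm; P ≈ 106 W

(a) λ_max = b/T = 2.898×10⁻³/2556 = 1.134×10⁻⁶ m = 1.13 μm.
Area A = 1.03×10⁻⁴ m².
(b) P = εσAT⁴ = 0.425×5.670×10⁻⁸×1.03×10⁻⁴×(2556)⁴ = 106 W.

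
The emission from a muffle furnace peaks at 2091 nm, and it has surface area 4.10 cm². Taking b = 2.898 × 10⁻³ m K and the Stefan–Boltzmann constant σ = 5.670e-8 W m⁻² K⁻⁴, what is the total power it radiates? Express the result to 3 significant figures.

P ≈ 85.8 W

Wien's law: T = b/λ_max = 2.898×10⁻³/2.091×10⁻⁶ = 1385.94 K.
Area A = 4.10 cm² = 4.10×10⁻⁴ m².
Then P = σAT⁴ = 5.670×10⁻⁸×4.10×10⁻⁴×(1385.94)⁴ = 85.8 W.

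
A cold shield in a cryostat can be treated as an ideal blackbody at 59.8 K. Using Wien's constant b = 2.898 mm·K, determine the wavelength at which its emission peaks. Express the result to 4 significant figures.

λ_max ≈ 48.46 μm

Wien's displacement law: λ_max = b/T = (2.898×10⁻³ m·K)/(59.8 K) = 4.8462×10⁻⁵ m.
That is 48.46 μm, in the infrared range.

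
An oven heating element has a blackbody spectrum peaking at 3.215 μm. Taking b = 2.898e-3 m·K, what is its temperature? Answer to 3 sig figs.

T ≈ 901 K

Wien's law gives T = b/λ_max = (2.898×10⁻³ m·K)/(3.215×10⁻⁶ m) = 901 K.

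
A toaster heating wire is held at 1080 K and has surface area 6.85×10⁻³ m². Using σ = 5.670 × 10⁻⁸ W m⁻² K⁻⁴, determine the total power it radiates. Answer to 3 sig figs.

P ≈ 528 W

Area A = 6.85×10⁻³ m².
P = σAT⁴ = 5.670×10⁻⁸ × 6.85×10⁻³ × (1080)⁴ = 528 W.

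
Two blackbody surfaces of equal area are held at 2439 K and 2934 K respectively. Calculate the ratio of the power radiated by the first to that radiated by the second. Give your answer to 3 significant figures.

With equal areas, P₁/P₂ = (T₁/T₂)⁴ = (2439/2934)⁴ = 0.478.

P₁/P₂ ≈ 0.478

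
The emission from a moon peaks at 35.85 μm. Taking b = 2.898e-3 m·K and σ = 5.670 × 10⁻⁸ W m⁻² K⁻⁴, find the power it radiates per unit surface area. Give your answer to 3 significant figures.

Wien's law: T = b/λ_max = 2.898×10⁻³/3.585×10⁻⁵ = 80.8368 K.
Then I = σT⁴ = 5.670×10⁻⁸×(80.8368)⁴ = 2.42 W/m².

I ≈ 2.42 W/m²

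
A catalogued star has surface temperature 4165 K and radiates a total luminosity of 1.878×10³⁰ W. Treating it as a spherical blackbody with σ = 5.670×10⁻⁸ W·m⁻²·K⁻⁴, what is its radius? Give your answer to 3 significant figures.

R ≈ 9.36×10¹⁰ m

L = 4πR²σT⁴ ⇒ R = √(L/(4πσT⁴)).
σT⁴ = 1.70625×10⁷ W/m², so R = √(1.878×10³⁰/(4π×1.70625×10⁷)) = 9.36×10¹⁰ m.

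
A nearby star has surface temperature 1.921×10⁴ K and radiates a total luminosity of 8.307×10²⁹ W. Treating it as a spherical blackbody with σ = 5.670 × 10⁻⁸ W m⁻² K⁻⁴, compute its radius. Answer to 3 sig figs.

R ≈ 2.93×10⁹ m

L = 4πR²σT⁴ ⇒ R = √(L/(4πσT⁴)).
σT⁴ = 7.72134×10⁹ W/m², so R = √(8.307×10²⁹/(4π×7.72134×10⁹)) = 2.93×10⁹ m.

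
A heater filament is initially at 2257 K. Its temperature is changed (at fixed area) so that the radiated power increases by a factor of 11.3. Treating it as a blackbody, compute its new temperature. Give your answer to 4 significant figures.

P ∝ T⁴, so T₂/T₁ = (P₂/P₁)^(1/4) = (11.3)^(1/4) = 1.83345.
T₂ = 2257 × 1.83345 = 4138 K.

T₂ ≈ 4138 K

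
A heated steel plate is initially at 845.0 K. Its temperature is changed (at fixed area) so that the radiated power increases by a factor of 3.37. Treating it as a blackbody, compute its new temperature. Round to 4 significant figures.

P ∝ T⁴, so T₂/T₁ = (P₂/P₁)^(1/4) = (3.37)^(1/4) = 1.35490.
T₂ = 845.0 × 1.35490 = 1145 K.

T₂ ≈ 1145 K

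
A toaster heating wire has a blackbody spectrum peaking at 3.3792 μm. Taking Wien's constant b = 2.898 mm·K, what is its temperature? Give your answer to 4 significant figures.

Wien's law gives T = b/λ_max = (2.898×10⁻³ m·K)/(3.3792×10⁻⁶ m) = 857.6 K.

T ≈ 857.6 K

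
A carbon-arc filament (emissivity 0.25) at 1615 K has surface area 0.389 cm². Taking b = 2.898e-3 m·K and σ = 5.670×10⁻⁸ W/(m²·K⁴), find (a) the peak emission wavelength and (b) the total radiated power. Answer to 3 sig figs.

λ_max ≈ 1.79 μm; P ≈ 3.75 W

(a) λ_max = b/T = 2.898×10⁻³/1615 = 1.794×10⁻⁶ m = 1.79 μm.
Area A = 0.389 cm² = 3.89×10⁻⁵ m².
(b) P = εσAT⁴ = 0.25×5.670×10⁻⁸×3.89×10⁻⁵×(1615)⁴ = 3.75 W.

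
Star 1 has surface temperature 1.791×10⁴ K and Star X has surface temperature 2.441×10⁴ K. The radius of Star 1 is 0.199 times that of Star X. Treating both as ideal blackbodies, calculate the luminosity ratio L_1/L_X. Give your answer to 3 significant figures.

L ∝ R²T⁴, so L_1/L_X = (R_1/R_X)²(T_1/T_X)⁴ = (0.199)² × (1.791×10⁴/2.441×10⁴)⁴ = 0.039601 × 0.289809 = 0.0115.

L_1/L_X ≈ 0.0115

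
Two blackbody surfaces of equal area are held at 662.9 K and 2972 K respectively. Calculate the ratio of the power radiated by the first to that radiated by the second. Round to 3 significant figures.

P₁/P₂ ≈ 2.48×10⁻³

With equal areas, P₁/P₂ = (T₁/T₂)⁴ = (662.9/2972)⁴ = 2.48×10⁻³.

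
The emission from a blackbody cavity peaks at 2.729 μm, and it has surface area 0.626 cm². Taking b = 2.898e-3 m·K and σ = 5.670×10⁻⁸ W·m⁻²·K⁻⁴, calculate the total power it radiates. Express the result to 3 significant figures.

Wien's law: T = b/λ_max = 2.898×10⁻³/2.729×10⁻⁶ = 1061.93 K.
Area A = 0.626 cm² = 6.26×10⁻⁵ m².
Then P = σAT⁴ = 5.670×10⁻⁸×6.26×10⁻⁵×(1061.93)⁴ = 4.51 W.

P ≈ 4.51 W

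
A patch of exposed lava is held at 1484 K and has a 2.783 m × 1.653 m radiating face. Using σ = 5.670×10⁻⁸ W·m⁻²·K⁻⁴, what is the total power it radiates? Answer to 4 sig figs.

P ≈ 1.265×10⁶ W

Area A = 2.783 × 1.653 = 4.6003 m².
P = σAT⁴ = 5.670×10⁻⁸ × 4.6003 × (1484)⁴ = 1.265×10⁶ W.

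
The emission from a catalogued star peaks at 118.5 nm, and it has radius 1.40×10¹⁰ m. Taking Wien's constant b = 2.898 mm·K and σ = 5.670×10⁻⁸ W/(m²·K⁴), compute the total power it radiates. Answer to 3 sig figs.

Wien's law: T = b/λ_max = 2.898×10⁻³/1.185×10⁻⁷ = 24455.7 K.
Surface area A = 4πR² = 4π(1.40×10¹⁰ m)² = 2.46301×10²¹ m².
Then P = σAT⁴ = 5.670×10⁻⁸×2.46301×10²¹×(24455.7)⁴ = 5.00×10³¹ W.

P ≈ 5.00×10³¹ W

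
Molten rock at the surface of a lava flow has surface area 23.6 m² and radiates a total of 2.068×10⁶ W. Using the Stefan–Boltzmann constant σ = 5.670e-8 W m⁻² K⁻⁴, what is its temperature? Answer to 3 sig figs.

Area A = 23.6 m².
P = σAT⁴ ⇒ T = (P/(σA))^(1/4) = (2.068×10⁶/(5.670×10⁻⁸×23.6))^(1/4) = 1.11×10³ K.

T ≈ 1.11×10³ K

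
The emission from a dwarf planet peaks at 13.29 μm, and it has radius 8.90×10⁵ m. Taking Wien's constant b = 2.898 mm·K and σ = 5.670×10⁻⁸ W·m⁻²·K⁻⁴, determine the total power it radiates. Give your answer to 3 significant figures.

Wien's law: T = b/λ_max = 2.898×10⁻³/1.329×10⁻⁵ = 218.059 K.
Surface area A = 4πR² = 4π(8.90×10⁵ m)² = 9.95382×10¹² m².
Then P = σAT⁴ = 5.670×10⁻⁸×9.95382×10¹²×(218.059)⁴ = 1.28×10¹⁵ W.

P ≈ 1.28×10¹⁵ W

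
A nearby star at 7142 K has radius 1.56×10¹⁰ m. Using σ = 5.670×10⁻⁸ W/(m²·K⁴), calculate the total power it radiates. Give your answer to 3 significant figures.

P ≈ 4.51×10²⁹ W

Surface area A = 4πR² = 4π(1.56×10¹⁰ m)² = 3.05815×10²¹ m².
P = σAT⁴ = 5.670×10⁻⁸ × 3.05815×10²¹ × (7142)⁴ = 4.51×10²⁹ W.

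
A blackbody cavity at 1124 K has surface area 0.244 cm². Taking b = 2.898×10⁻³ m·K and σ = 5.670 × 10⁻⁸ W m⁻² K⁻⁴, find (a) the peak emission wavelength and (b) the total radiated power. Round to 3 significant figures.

λ_max ≈ 2.58 μm; P ≈ 2.21 W

(a) λ_max = b/T = 2.898×10⁻³/1124 = 2.578×10⁻⁶ m = 2.58 μm.
Area A = 0.244 cm² = 2.44×10⁻⁵ m².
(b) P = σAT⁴ = 5.670×10⁻⁸×2.44×10⁻⁵×(1124)⁴ = 2.21 W.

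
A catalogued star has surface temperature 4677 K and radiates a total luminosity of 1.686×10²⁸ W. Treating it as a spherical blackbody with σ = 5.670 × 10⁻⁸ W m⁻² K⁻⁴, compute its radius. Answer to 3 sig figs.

R ≈ 7.03×10⁹ m

L = 4πR²σT⁴ ⇒ R = √(L/(4πσT⁴)).
σT⁴ = 2.71302×10⁷ W/m², so R = √(1.686×10²⁸/(4π×2.71302×10⁷)) = 7.03×10⁹ m.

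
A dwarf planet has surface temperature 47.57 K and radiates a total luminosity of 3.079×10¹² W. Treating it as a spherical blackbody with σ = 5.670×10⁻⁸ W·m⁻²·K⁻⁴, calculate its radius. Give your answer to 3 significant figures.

L = 4πR²σT⁴ ⇒ R = √(L/(4πσT⁴)).
σT⁴ = 0.290346 W/m², so R = √(3.079×10¹²/(4π×0.290346)) = 9.19×10⁵ m.

R ≈ 9.19×10⁵ m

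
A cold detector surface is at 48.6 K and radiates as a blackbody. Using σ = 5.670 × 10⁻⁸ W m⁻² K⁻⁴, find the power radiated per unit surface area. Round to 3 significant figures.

Stefan–Boltzmann: I = σT⁴ = 5.670×10⁻⁸ × (48.6)⁴ = 0.316 W/m².

I ≈ 0.316 W/m²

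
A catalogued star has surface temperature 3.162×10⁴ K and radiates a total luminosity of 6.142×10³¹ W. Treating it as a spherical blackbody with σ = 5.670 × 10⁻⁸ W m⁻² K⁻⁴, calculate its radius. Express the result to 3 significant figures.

L = 4πR²σT⁴ ⇒ R = √(L/(4πσT⁴)).
σT⁴ = 5.66801×10¹⁰ W/m², so R = √(6.142×10³¹/(4π×5.66801×10¹⁰)) = 9.29×10⁹ m.

R ≈ 9.29×10⁹ m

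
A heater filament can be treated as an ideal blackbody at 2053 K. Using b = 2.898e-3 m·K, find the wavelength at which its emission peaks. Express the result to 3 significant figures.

λ_max ≈ 1.41×10³ nm

Wien's displacement law: λ_max = b/T = (2.898×10⁻³ m·K)/(2053 K) = 1.412×10⁻⁶ m.
That is 1.41×10³ nm, in the infrared range.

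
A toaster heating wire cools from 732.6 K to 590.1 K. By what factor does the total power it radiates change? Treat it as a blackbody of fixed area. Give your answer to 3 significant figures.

P₂/P₁ ≈ 0.421

P ∝ T⁴, so P₂/P₁ = (T₂/T₁)⁴ = (590.1/732.6)⁴ = (0.805487)⁴ = 0.421.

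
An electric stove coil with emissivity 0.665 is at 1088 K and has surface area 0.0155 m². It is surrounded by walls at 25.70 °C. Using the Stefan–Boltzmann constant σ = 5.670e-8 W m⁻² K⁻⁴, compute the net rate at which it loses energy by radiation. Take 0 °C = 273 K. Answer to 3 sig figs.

Surroundings: T = 25.70 °C + 273 = 298.70 K.
Area A = 0.0155 m².
Net radiated power P_net = εσA(T⁴ − T₀⁴) = 0.665×5.670×10⁻⁸×0.0155×(1088⁴ − 298.70⁴).
T⁴ − T₀⁴ = 1.40125×10¹² − 7.96051×10⁹ = 1.39329×10¹² K⁴, so P_net = 814 W.

Net loss ≈ 814 W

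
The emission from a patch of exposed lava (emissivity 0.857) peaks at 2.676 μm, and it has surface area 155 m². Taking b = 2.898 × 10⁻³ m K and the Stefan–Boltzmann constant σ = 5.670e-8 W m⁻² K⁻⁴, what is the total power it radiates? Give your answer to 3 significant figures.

P ≈ 1.04×10⁷ W

Wien's law: T = b/λ_max = 2.898×10⁻³/2.676×10⁻⁶ = 1082.96 K.
Area A = 155 m².
Then P = εσAT⁴ = 0.857×5.670×10⁻⁸×155×(1082.96)⁴ = 1.04×10⁷ W.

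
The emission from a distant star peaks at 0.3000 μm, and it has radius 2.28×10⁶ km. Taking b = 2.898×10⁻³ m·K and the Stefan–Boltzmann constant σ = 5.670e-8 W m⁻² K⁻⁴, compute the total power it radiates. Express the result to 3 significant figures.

Wien's law: T = b/λ_max = 2.898×10⁻³/3.000×10⁻⁷ = 9660.00 K.
Surface area A = 4πR² = 4π(2.28×10⁹ m)² = 6.53250×10¹⁹ m².
Then P = σAT⁴ = 5.670×10⁻⁸×6.53250×10¹⁹×(9660.00)⁴ = 3.23×10²⁸ W.

P ≈ 3.23×10²⁸ W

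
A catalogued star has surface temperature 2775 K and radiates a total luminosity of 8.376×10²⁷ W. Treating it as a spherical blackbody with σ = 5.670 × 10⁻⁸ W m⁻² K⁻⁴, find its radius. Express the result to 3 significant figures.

L = 4πR²σT⁴ ⇒ R = √(L/(4πσT⁴)).
σT⁴ = 3.36229×10⁶ W/m², so R = √(8.376×10²⁷/(4π×3.36229×10⁶)) = 1.41×10¹⁰ m.

R ≈ 1.41×10¹⁰ m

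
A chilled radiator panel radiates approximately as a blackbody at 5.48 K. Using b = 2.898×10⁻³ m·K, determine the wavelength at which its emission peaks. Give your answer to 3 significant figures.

λ_max ≈ 0.529 mm

Wien's displacement law: λ_max = b/T = (2.898×10⁻³ m·K)/(5.48 K) = 5.288×10⁻⁴ m.
That is 0.529 mm, in the infrared range.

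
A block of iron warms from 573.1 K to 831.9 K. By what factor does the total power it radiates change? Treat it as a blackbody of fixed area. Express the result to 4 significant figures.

P ∝ T⁴, so P₂/P₁ = (T₂/T₁)⁴ = (831.9/573.1)⁴ = (1.45158)⁴ = 4.440.

P₂/P₁ ≈ 4.440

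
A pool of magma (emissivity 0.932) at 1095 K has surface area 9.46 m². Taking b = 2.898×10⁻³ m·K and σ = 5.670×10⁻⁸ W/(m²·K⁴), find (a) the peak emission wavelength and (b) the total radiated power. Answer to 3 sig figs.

(a) λ_max = b/T = 2.898×10⁻³/1095 = 2.647×10⁻⁶ m = 2.65 μm.
Area A = 9.46 m².
(b) P = εσAT⁴ = 0.932×5.670×10⁻⁸×9.46×(1095)⁴ = 7.19×10⁵ W.

λ_max ≈ 2.65 μm; P ≈ 7.19×10⁵ W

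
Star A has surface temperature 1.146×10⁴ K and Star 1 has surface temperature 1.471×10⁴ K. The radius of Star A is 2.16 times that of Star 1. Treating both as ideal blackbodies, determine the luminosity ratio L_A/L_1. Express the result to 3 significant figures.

L_A/L_1 ≈ 1.72

L ∝ R²T⁴, so L_A/L_1 = (R_A/R_1)²(T_A/T_1)⁴ = (2.16)² × (1.146×10⁴/1.471×10⁴)⁴ = 4.6656 × 0.368373 = 1.72.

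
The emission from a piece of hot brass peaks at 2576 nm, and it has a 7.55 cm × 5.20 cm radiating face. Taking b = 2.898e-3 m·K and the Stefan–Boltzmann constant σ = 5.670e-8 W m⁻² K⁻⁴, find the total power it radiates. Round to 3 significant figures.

P ≈ 357 W

Wien's law: T = b/λ_max = 2.898×10⁻³/2.576×10⁻⁶ = 1125.00 K.
Area A = 0.0755 × 0.0520 = 3.926×10⁻³ m².
Then P = σAT⁴ = 5.670×10⁻⁸×3.926×10⁻³×(1125.00)⁴ = 357 W.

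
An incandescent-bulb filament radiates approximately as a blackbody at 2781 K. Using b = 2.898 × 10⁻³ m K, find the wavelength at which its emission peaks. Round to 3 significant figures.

λ_max ≈ 1.04×10³ nm

Wien's displacement law: λ_max = b/T = (2.898×10⁻³ m·K)/(2781 K) = 1.042×10⁻⁶ m.
That is 1.04×10³ nm, in the infrared range.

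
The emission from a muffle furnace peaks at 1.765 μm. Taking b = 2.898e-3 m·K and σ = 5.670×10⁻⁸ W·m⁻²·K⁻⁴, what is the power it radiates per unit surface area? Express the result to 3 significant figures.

I ≈ 4.12×10⁵ W/m²

Wien's law: T = b/λ_max = 2.898×10⁻³/1.765×10⁻⁶ = 1641.93 K.
Then I = σT⁴ = 5.670×10⁻⁸×(1641.93)⁴ = 4.12×10⁵ W/m².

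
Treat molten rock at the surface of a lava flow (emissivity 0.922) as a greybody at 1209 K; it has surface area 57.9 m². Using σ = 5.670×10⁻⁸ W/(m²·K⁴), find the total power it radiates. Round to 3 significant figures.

P ≈ 6.47×10⁶ W

Area A = 57.9 m².
P = εσAT⁴ = 0.922 × 5.670×10⁻⁸ × 57.9 × (1209)⁴ = 6.47×10⁶ W.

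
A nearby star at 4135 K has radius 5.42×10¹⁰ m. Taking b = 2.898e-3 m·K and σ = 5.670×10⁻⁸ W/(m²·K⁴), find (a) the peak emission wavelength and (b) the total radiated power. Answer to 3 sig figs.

(a) λ_max = b/T = 2.898×10⁻³/4135 = 7.008×10⁻⁷ m = 0.701 μm.
Surface area A = 4πR² = 4π(5.42×10¹⁰ m)² = 3.69155×10²² m².
(b) P = σAT⁴ = 5.670×10⁻⁸×3.69155×10²²×(4135)⁴ = 6.12×10²⁹ W.

λ_max ≈ 0.701 μm; P ≈ 6.12×10²⁹ W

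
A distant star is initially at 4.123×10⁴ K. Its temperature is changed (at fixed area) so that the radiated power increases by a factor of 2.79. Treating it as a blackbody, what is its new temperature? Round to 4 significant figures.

P ∝ T⁴, so T₂/T₁ = (P₂/P₁)^(1/4) = (2.79)^(1/4) = 1.29241.
T₂ = 4.123×10⁴ × 1.29241 = 5.329×10⁴ K.

T₂ ≈ 5.329×10⁴ K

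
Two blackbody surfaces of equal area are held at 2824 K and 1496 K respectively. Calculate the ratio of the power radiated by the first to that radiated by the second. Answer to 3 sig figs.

With equal areas, P₁/P₂ = (T₁/T₂)⁴ = (2824/1496)⁴ = 12.7.

P₁/P₂ ≈ 12.7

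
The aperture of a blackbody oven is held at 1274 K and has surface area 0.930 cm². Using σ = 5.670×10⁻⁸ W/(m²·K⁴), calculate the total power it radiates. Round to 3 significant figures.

Area A = 0.930 cm² = 9.30×10⁻⁵ m².
P = σAT⁴ = 5.670×10⁻⁸ × 9.30×10⁻⁵ × (1274)⁴ = 13.9 W.

P ≈ 13.9 W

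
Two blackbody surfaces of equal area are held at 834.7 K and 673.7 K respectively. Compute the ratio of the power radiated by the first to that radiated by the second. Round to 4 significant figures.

P₁/P₂ ≈ 2.356

With equal areas, P₁/P₂ = (T₁/T₂)⁴ = (834.7/673.7)⁴ = 2.356.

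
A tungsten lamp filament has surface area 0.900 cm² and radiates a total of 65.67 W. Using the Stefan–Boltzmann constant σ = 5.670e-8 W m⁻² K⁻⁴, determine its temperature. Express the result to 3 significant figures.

T ≈ 1.89×10³ K

Area A = 0.900 cm² = 9.00×10⁻⁵ m².
P = σAT⁴ ⇒ T = (P/(σA))^(1/4) = (65.67/(5.670×10⁻⁸×9.00×10⁻⁵))^(1/4) = 1.89×10³ K.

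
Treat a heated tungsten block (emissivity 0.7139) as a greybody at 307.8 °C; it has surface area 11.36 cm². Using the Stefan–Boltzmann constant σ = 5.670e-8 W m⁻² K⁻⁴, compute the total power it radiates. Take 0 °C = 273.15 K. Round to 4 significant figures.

T = 307.8 °C + 273.15 = 580.95 K.
Area A = 11.36 cm² = 1.136×10⁻³ m².
P = εσAT⁴ = 0.7139 × 5.670×10⁻⁸ × 1.136×10⁻³ × (580.95)⁴ = 5.238 W.

P ≈ 5.238 W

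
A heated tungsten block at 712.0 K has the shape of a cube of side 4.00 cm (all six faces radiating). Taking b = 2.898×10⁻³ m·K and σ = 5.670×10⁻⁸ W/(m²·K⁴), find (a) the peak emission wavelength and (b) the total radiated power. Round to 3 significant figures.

(a) λ_max = b/T = 2.898×10⁻³/712.0 = 4.070×10⁻⁶ m = 4.07 μm.
Area A = 6s² = 6×(0.0400 m)² = 9.6×10⁻³ m².
(b) P = σAT⁴ = 5.670×10⁻⁸×9.6×10⁻³×(712.0)⁴ = 140 W.

λ_max ≈ 4.07 μm; P ≈ 140 W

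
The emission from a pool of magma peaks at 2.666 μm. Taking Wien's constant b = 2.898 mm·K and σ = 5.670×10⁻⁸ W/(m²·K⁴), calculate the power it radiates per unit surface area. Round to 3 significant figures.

I ≈ 7.92×10⁴ W/m²

Wien's law: T = b/λ_max = 2.898×10⁻³/2.666×10⁻⁶ = 1087.02 K.
Then I = σT⁴ = 5.670×10⁻⁸×(1087.02)⁴ = 7.92×10⁴ W/m².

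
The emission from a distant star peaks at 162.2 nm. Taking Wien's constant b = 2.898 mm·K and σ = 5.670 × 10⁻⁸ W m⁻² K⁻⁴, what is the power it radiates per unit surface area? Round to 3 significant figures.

I ≈ 5.78×10⁹ W/m²

Wien's law: T = b/λ_max = 2.898×10⁻³/1.622×10⁻⁷ = 17866.8 K.
Then I = σT⁴ = 5.670×10⁻⁸×(17866.8)⁴ = 5.78×10⁹ W/m².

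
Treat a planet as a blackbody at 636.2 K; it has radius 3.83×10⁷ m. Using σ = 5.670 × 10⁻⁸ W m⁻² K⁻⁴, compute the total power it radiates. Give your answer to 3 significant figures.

Surface area A = 4πR² = 4π(3.83×10⁷ m)² = 1.84335×10¹⁶ m².
P = σAT⁴ = 5.670×10⁻⁸ × 1.84335×10¹⁶ × (636.2)⁴ = 1.71×10²⁰ W.

P ≈ 1.71×10²⁰ W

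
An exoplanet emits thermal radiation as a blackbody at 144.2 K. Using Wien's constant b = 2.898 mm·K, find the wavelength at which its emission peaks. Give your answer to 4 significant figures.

Wien's displacement law: λ_max = b/T = (2.898×10⁻³ m·K)/(144.2 K) = 2.0097×10⁻⁵ m.
That is 20.10 μm, in the infrared range.

λ_max ≈ 20.10 μm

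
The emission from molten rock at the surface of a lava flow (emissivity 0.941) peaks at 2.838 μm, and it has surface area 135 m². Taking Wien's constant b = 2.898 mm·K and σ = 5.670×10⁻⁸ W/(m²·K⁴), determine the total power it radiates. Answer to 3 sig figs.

Wien's law: T = b/λ_max = 2.898×10⁻³/2.838×10⁻⁶ = 1021.14 K.
Area A = 135 m².
Then P = εσAT⁴ = 0.941×5.670×10⁻⁸×135×(1021.14)⁴ = 7.83×10⁶ W.

P ≈ 7.83×10⁶ W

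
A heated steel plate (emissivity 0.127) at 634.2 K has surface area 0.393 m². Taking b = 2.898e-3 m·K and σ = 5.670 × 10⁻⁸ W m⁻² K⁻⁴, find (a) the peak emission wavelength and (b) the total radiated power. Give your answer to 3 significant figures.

(a) λ_max = b/T = 2.898×10⁻³/634.2 = 4.570×10⁻⁶ m = 4.57 μm.
Area A = 0.393 m².
(b) P = εσAT⁴ = 0.127×5.670×10⁻⁸×0.393×(634.2)⁴ = 458 W.

λ_max ≈ 4.57 μm; P ≈ 458 W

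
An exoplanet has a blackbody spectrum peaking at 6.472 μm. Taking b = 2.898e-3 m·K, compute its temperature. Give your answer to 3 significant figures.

T ≈ 448 K

Wien's law gives T = b/λ_max = (2.898×10⁻³ m·K)/(6.472×10⁻⁶ m) = 448 K.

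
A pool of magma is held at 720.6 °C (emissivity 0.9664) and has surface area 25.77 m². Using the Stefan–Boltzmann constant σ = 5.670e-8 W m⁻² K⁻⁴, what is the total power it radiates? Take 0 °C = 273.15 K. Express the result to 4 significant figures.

T = 720.6 °C + 273.15 = 993.75 K.
Area A = 25.77 m².
P = εσAT⁴ = 0.9664 × 5.670×10⁻⁸ × 25.77 × (993.75)⁴ = 1.377×10⁶ W.

P ≈ 1.377×10⁶ W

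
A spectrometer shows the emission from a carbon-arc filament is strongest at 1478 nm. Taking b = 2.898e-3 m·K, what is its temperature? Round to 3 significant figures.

Wien's law gives T = b/λ_max = (2.898×10⁻³ m·K)/(1.478×10⁻⁶ m) = 1.96×10³ K.

T ≈ 1.96×10³ K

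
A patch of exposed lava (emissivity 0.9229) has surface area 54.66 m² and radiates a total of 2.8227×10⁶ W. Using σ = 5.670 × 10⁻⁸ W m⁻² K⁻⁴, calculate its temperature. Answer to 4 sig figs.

Area A = 54.66 m².
P = εσAT⁴ ⇒ T = (P/(εσA))^(1/4) = (2.8227×10⁶/(0.9229×5.670×10⁻⁸×54.66))^(1/4) = 996.7 K.

T ≈ 996.7 K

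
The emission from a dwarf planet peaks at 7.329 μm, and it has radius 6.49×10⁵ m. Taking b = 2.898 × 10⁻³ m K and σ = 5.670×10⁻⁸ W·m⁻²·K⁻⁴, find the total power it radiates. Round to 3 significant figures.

Wien's law: T = b/λ_max = 2.898×10⁻³/7.329×10⁻⁶ = 395.415 K.
Surface area A = 4πR² = 4π(6.49×10⁵ m)² = 5.29297×10¹² m².
Then P = σAT⁴ = 5.670×10⁻⁸×5.29297×10¹²×(395.415)⁴ = 7.34×10¹⁵ W.

P ≈ 7.34×10¹⁵ W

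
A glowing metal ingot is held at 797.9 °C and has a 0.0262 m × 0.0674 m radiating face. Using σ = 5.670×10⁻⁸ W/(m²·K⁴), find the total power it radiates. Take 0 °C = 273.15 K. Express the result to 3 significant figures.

T = 797.9 °C + 273.15 = 1071.05 K.
Area A = 0.0262 × 0.0674 = 1.76588×10⁻³ m².
P = σAT⁴ = 5.670×10⁻⁸ × 1.76588×10⁻³ × (1071.05)⁴ = 132 W.

P ≈ 132 W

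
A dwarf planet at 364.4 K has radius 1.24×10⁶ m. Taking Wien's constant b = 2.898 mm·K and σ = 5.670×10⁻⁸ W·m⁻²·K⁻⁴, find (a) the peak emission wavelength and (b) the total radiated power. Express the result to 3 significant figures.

(a) λ_max = b/T = 2.898×10⁻³/364.4 = 7.953×10⁻⁶ m = 7.95 μm.
Surface area A = 4πR² = 4π(1.24×10⁶ m)² = 1.93221×10¹³ m².
(b) P = σAT⁴ = 5.670×10⁻⁸×1.93221×10¹³×(364.4)⁴ = 1.93×10¹⁶ W.

λ_max ≈ 7.95 μm; P ≈ 1.93×10¹⁶ W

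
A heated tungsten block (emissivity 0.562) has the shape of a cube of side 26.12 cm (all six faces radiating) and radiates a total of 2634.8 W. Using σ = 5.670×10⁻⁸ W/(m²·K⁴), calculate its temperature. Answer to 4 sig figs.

T ≈ 670.4 K

Area A = 6s² = 6×(0.2612 m)² = 0.409353 m².
P = εσAT⁴ ⇒ T = (P/(εσA))^(1/4) = (2634.8/(0.562×5.670×10⁻⁸×0.409353))^(1/4) = 670.4 K.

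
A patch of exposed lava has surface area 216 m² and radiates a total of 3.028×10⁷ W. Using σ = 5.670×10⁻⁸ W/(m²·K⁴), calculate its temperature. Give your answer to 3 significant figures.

Area A = 216 m².
P = σAT⁴ ⇒ T = (P/(σA))^(1/4) = (3.028×10⁷/(5.670×10⁻⁸×216))^(1/4) = 1.25×10³ K.

T ≈ 1.25×10³ K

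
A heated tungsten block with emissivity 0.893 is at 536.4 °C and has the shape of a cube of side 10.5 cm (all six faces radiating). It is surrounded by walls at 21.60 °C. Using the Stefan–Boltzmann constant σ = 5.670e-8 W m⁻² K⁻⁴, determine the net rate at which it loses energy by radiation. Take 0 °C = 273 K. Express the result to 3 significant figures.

T = 536.4 °C + 273 = 809.4 K.
Surroundings: T = 21.60 °C + 273 = 294.60 K.
Area A = 6s² = 6×(0.105 m)² = 0.06615 m².
Net radiated power P_net = εσA(T⁴ − T₀⁴) = 0.893×5.670×10⁻⁸×0.06615×(809.4⁴ − 294.60⁴).
T⁴ − T₀⁴ = 4.29193×10¹¹ − 7.53236×10⁹ = 4.21661×10¹¹ K⁴, so P_net = 1.41×10³ W.

Net loss ≈ 1.41×10³ W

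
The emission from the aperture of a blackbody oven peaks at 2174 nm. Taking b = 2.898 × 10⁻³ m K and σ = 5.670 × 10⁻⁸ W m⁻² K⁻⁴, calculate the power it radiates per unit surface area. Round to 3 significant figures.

I ≈ 1.79×10⁵ W/m²

Wien's law: T = b/λ_max = 2.898×10⁻³/2.174×10⁻⁶ = 1333.03 K.
Then I = σT⁴ = 5.670×10⁻⁸×(1333.03)⁴ = 1.79×10⁵ W/m².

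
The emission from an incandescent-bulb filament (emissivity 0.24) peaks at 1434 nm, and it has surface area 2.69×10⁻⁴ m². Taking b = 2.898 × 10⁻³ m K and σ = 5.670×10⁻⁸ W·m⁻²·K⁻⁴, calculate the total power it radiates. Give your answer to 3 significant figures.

P ≈ 61.1 W

Wien's law: T = b/λ_max = 2.898×10⁻³/1.434×10⁻⁶ = 2020.92 K.
Area A = 2.69×10⁻⁴ m².
Then P = εσAT⁴ = 0.24×5.670×10⁻⁸×2.69×10⁻⁴×(2020.92)⁴ = 61.1 W.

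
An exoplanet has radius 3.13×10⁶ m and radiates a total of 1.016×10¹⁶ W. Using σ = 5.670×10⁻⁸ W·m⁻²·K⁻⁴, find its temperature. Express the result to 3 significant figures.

T ≈ 195 K

Surface area A = 4πR² = 4π(3.13×10⁶ m)² = 1.23111×10¹⁴ m².
P = σAT⁴ ⇒ T = (P/(σA))^(1/4) = (1.016×10¹⁶/(5.670×10⁻⁸×1.23111×10¹⁴))^(1/4) = 195 K.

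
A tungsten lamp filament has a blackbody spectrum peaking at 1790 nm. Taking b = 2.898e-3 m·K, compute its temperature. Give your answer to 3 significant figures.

T ≈ 1.62×10³ K

Wien's law gives T = b/λ_max = (2.898×10⁻³ m·K)/(1.790×10⁻⁶ m) = 1.62×10³ K.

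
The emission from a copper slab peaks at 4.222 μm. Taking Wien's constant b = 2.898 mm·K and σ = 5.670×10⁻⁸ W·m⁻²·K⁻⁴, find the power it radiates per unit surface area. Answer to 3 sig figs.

Wien's law: T = b/λ_max = 2.898×10⁻³/4.222×10⁻⁶ = 686.405 K.
Then I = σT⁴ = 5.670×10⁻⁸×(686.405)⁴ = 1.26×10⁴ W/m².

I ≈ 1.26×10⁴ W/m²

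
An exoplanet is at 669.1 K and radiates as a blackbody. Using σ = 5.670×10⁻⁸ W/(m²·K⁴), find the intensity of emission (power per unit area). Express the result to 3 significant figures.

Stefan–Boltzmann: I = σT⁴ = 5.670×10⁻⁸ × (669.1)⁴ = 1.14×10⁴ W/m².

I ≈ 1.14×10⁴ W/m²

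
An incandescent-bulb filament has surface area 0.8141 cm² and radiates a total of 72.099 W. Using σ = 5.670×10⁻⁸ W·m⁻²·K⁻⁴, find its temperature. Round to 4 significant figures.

Area A = 0.8141 cm² = 8.141×10⁻⁵ m².
P = σAT⁴ ⇒ T = (P/(σA))^(1/4) = (72.099/(5.670×10⁻⁸×8.141×10⁻⁵))^(1/4) = 1988 K.

T ≈ 1988 K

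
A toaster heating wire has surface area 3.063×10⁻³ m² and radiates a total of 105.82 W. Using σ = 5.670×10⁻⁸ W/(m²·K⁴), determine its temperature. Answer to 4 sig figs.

T ≈ 883.5 K

Area A = 3.063×10⁻³ m².
P = σAT⁴ ⇒ T = (P/(σA))^(1/4) = (105.82/(5.670×10⁻⁸×3.063×10⁻³))^(1/4) = 883.5 K.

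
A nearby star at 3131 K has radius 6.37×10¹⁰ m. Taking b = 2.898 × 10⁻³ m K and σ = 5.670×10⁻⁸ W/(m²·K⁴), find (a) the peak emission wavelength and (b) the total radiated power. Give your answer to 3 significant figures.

(a) λ_max = b/T = 2.898×10⁻³/3131 = 9.256×10⁻⁷ m = 0.926 μm.
Surface area A = 4πR² = 4π(6.37×10¹⁰ m)² = 5.09904×10²² m².
(b) P = σAT⁴ = 5.670×10⁻⁸×5.09904×10²²×(3131)⁴ = 2.78×10²⁹ W.

λ_max ≈ 0.926 μm; P ≈ 2.78×10²⁹ W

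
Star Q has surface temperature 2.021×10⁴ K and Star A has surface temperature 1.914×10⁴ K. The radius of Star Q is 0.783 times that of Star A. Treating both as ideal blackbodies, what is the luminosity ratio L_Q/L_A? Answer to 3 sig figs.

L ∝ R²T⁴, so L_Q/L_A = (R_Q/R_A)²(T_Q/T_A)⁴ = (0.783)² × (2.021×10⁴/1.914×10⁴)⁴ = 0.613089 × 1.24308 = 0.762.

L_Q/L_A ≈ 0.762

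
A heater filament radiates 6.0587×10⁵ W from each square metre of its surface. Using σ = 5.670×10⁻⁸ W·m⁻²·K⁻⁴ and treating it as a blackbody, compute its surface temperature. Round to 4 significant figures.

T ≈ 1808 K

I = σT⁴, so T = (I/σ)^(1/4) = (6.0587×10⁵/(5.670×10⁻⁸))^(1/4) = 1808 K.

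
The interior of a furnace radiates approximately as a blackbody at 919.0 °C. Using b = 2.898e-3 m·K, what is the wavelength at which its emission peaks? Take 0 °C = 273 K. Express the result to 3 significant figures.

λ_max ≈ 2.43 μm

T = 919.0 °C + 273 = 1192.0 K.
Wien's displacement law: λ_max = b/T = (2.898×10⁻³ m·K)/(1192.0 K) = 2.431×10⁻⁶ m.
That is 2.43 μm, in the infrared range.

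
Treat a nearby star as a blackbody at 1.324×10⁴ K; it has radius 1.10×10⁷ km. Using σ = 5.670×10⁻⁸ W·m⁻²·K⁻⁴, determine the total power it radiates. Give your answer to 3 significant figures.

Surface area A = 4πR² = 4π(1.10×10¹⁰ m)² = 1.52053×10²¹ m².
P = σAT⁴ = 5.670×10⁻⁸ × 1.52053×10²¹ × (1.324×10⁴)⁴ = 2.65×10³⁰ W.

P ≈ 2.65×10³⁰ W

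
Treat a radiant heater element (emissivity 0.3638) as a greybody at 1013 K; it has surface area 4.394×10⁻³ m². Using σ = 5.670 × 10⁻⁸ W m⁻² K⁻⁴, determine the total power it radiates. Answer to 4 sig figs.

Area A = 4.394×10⁻³ m².
P = εσAT⁴ = 0.3638 × 5.670×10⁻⁸ × 4.394×10⁻³ × (1013)⁴ = 95.44 W.

P ≈ 95.44 W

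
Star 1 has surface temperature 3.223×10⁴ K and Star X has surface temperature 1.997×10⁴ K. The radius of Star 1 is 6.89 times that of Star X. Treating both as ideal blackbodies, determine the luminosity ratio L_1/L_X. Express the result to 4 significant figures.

L ∝ R²T⁴, so L_1/L_X = (R_1/R_X)²(T_1/T_X)⁴ = (6.89)² × (3.223×10⁴/1.997×10⁴)⁴ = 47.4721 × 6.78467 = 322.1.

L_1/L_X ≈ 322.1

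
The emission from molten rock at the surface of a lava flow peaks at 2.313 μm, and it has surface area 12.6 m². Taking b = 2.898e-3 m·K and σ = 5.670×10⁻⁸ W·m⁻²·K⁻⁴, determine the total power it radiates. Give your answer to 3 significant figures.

P ≈ 1.76×10⁶ W

Wien's law: T = b/λ_max = 2.898×10⁻³/2.313×10⁻⁶ = 1252.92 K.
Area A = 12.6 m².
Then P = σAT⁴ = 5.670×10⁻⁸×12.6×(1252.92)⁴ = 1.76×10⁶ W.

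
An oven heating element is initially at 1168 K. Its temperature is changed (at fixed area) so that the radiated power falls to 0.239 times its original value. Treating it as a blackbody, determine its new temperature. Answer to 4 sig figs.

T₂ ≈ 816.7 K

P ∝ T⁴, so T₂/T₁ = (P₂/P₁)^(1/4) = (0.239)^(1/4) = 0.699197.
T₂ = 1168 × 0.699197 = 816.7 K.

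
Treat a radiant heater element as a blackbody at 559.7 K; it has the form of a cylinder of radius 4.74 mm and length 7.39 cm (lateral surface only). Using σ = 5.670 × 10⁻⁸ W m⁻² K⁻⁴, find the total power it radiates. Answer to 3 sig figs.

Lateral area A = 2πrL = 2π×4.74×10⁻³×0.0739 = 2.20091×10⁻³ m².
P = σAT⁴ = 5.670×10⁻⁸ × 2.20091×10⁻³ × (559.7)⁴ = 12.2 W.

P ≈ 12.2 W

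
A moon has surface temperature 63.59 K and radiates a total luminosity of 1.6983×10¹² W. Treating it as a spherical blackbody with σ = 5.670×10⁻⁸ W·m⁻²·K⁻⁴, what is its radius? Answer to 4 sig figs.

R ≈ 3.818×10⁵ m

L = 4πR²σT⁴ ⇒ R = √(L/(4πσT⁴)).
σT⁴ = 0.927125 W/m², so R = √(1.6983×10¹²/(4π×0.927125)) = 3.818×10⁵ m.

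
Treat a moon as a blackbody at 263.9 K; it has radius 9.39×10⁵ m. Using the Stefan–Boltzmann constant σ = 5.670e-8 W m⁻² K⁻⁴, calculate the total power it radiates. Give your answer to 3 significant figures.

Surface area A = 4πR² = 4π(9.39×10⁵ m)² = 1.10800×10¹³ m².
P = σAT⁴ = 5.670×10⁻⁸ × 1.10800×10¹³ × (263.9)⁴ = 3.05×10¹⁵ W.

P ≈ 3.05×10¹⁵ W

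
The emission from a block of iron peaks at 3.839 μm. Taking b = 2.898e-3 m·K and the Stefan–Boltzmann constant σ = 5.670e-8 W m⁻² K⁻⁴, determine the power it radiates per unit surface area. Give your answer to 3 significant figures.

I ≈ 1.84×10⁴ W/m²

Wien's law: T = b/λ_max = 2.898×10⁻³/3.839×10⁻⁶ = 754.884 K.
Then I = σT⁴ = 5.670×10⁻⁸×(754.884)⁴ = 1.84×10⁴ W/m².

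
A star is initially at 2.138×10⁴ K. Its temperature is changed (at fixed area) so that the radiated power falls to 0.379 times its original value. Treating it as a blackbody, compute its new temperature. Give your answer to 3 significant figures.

T₂ ≈ 1.68×10⁴ K

P ∝ T⁴, so T₂/T₁ = (P₂/P₁)^(1/4) = (0.379)^(1/4) = 0.784621.
T₂ = 2.138×10⁴ × 0.784621 = 1.68×10⁴ K.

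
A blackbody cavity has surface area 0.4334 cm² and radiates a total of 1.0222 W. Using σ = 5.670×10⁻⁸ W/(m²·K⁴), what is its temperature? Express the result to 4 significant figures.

Area A = 0.4334 cm² = 4.334×10⁻⁵ m².
P = σAT⁴ ⇒ T = (P/(σA))^(1/4) = (1.0222/(5.670×10⁻⁸×4.334×10⁻⁵))^(1/4) = 803.1 K.

T ≈ 803.1 K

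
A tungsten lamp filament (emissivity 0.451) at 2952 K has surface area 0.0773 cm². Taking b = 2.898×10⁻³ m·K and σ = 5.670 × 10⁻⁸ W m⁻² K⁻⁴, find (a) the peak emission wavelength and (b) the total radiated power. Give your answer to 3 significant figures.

(a) λ_max = b/T = 2.898×10⁻³/2952 = 9.817×10⁻⁷ m = 0.982 μm.
Area A = 0.0773 cm² = 7.73×10⁻⁶ m².
(b) P = εσAT⁴ = 0.451×5.670×10⁻⁸×7.73×10⁻⁶×(2952)⁴ = 15.0 W.

λ_max ≈ 0.982 μm; P ≈ 15.0 W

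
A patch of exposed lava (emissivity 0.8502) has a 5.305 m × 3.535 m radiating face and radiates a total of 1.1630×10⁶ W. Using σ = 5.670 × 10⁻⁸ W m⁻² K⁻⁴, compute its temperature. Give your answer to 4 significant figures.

Area A = 5.305 × 3.535 = 18.7532 m².
P = εσAT⁴ ⇒ T = (P/(εσA))^(1/4) = (1.1630×10⁶/(0.8502×5.670×10⁻⁸×18.7532))^(1/4) = 1065 K.

T ≈ 1065 K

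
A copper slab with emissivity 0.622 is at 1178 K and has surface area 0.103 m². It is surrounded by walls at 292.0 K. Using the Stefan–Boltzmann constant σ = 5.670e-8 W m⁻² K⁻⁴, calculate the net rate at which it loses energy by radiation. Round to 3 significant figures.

Area A = 0.103 m².
Net radiated power P_net = εσA(T⁴ − T₀⁴) = 0.622×5.670×10⁻⁸×0.103×(1178⁴ − 292.0⁴).
T⁴ − T₀⁴ = 1.92567×10¹² − 7.26995×10⁹ = 1.91840×10¹² K⁴, so P_net = 6.97×10³ W.

Net loss ≈ 6.97×10³ W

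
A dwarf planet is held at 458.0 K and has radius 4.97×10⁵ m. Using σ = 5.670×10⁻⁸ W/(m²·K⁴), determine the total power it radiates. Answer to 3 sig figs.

P ≈ 7.74×10¹⁵ W

Surface area A = 4πR² = 4π(4.97×10⁵ m)² = 3.10401×10¹² m².
P = σAT⁴ = 5.670×10⁻⁸ × 3.10401×10¹² × (458.0)⁴ = 7.74×10¹⁵ W.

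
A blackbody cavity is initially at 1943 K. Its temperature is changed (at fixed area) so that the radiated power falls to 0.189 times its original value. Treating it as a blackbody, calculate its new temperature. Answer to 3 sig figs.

T₂ ≈ 1.28×10³ K

P ∝ T⁴, so T₂/T₁ = (P₂/P₁)^(1/4) = (0.189)^(1/4) = 0.659349.
T₂ = 1943 × 0.659349 = 1.28×10³ K.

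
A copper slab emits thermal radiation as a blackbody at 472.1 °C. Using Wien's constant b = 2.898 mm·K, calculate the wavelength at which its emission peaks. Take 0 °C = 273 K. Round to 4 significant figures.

T = 472.1 °C + 273 = 745.1 K.
Wien's displacement law: λ_max = b/T = (2.898×10⁻³ m·K)/(745.1 K) = 3.8894×10⁻⁶ m.
That is 3.889 μm, in the infrared range.

λ_max ≈ 3.889 μm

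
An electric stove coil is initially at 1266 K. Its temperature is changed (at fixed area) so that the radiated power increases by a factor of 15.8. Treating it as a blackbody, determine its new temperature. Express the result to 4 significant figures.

P ∝ T⁴, so T₂/T₁ = (P₂/P₁)^(1/4) = (15.8)^(1/4) = 1.99372.
T₂ = 1266 × 1.99372 = 2524 K.

T₂ ≈ 2524 K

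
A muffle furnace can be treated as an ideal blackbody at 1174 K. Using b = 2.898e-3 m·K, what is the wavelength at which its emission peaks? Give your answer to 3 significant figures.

Wien's displacement law: λ_max = b/T = (2.898×10⁻³ m·K)/(1174 K) = 2.468×10⁻⁶ m.
That is 2.47×10³ nm, in the infrared range.

λ_max ≈ 2.47×10³ nm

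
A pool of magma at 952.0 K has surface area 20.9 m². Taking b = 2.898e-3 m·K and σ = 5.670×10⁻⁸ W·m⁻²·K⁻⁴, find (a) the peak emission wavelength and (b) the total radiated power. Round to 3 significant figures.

λ_max ≈ 3.04 μm; P ≈ 9.73×10⁵ W

(a) λ_max = b/T = 2.898×10⁻³/952.0 = 3.044×10⁻⁶ m = 3.04 μm.
Area A = 20.9 m².
(b) P = σAT⁴ = 5.670×10⁻⁸×20.9×(952.0)⁴ = 9.73×10⁵ W.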